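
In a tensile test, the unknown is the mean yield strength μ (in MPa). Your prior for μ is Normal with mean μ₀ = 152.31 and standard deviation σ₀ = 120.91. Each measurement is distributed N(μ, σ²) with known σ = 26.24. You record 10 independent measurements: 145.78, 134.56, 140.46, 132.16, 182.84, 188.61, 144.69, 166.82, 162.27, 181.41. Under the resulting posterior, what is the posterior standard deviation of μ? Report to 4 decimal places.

8.2783

For Normal data with known variance σ², a Normal(μ₀, σ₀²) prior on μ is conjugate. Posterior precision = 1/σ₀² + n/σ²; posterior mean is the precision-weighted average of μ₀ and x̄.
σ₀² = 120.91² = 14619.2281, σ² = 26.24² = 688.5376; σ² + n·σ₀² = 688.5376 + 10·14619.2281 = 146880.8186.
Posterior precision = 1/σ₀² + n/σ² = 1/14619.2281 + 10/688.5376 = (σ² + n·σ₀²)/(σ₀²σ²) = 146880.8186/(14619.2281·688.5376); posterior variance σₙ² = σ₀²σ²/(σ² + n·σ₀²) = 14619.2281·688.5376/146880.8186 = 68.530992.
Posterior SD = √σₙ² = √(14619.2281·688.5376/146880.8186) = 8.2783.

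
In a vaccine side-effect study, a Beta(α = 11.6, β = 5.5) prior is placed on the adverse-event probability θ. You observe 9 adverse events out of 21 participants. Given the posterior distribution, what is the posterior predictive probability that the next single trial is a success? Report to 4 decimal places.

0.5407

The Beta prior is conjugate to a Binomial/Bernoulli likelihood; the update adds successes to α and failures to β.
Posterior: Beta(α+k, β+n−k) = Beta(11.6+9, 5.5+12) = Beta(20.6, 17.5).
For a single future Bernoulli trial, P(success | data) = α/(α+β) = 0.5407.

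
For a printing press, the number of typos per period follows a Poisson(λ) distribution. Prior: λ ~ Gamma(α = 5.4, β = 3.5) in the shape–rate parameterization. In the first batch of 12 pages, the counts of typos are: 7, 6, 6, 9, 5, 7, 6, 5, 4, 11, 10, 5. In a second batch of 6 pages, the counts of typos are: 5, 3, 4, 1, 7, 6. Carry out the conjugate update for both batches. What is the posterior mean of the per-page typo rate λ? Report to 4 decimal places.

With a Gamma(shape α, rate β) prior, the Poisson likelihood is conjugate: the posterior is Gamma(α + ΣXᵢ, β + n).
Batch 1: sum of counts S = 81 over n = 12 pages.
After batch 1: Gamma(α+S, β+n) = Gamma(5.4+81, 3.5+12) = Gamma(86.4, 15.5).
Batch 2: sum of counts S = 26 over n = 6 pages.
After batch 2: Gamma(α+S, β+n) = Gamma(86.4+26, 15.5+6) = Gamma(112.4, 21.5).
Posterior mean = α/β = 112.4/21.5 = 5.2279.

5.2279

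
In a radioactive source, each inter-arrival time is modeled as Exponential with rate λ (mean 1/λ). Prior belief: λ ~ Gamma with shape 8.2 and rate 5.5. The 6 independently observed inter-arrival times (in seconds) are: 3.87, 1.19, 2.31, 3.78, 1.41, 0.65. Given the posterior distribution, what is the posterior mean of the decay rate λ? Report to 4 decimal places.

With a Gamma(shape α, rate β) prior on the exponential rate λ, the posterior after n observations with total T = Σxᵢ is Gamma(α+n, β+T).
Sum of observations T = 13.21 seconds; n = 6.
Posterior: Gamma(8.2+6, 5.5+13.21) = Gamma(14.2, 18.71).
Posterior mean of λ = α/β = 14.2/18.71 = 0.7590.

0.7590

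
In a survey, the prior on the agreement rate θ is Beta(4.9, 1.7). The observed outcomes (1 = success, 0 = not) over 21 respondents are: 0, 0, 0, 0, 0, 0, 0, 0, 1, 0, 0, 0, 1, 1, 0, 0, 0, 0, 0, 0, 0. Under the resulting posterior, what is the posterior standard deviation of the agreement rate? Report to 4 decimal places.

0.0845

The Beta prior is conjugate to a Binomial/Bernoulli likelihood; the update adds successes to α and failures to β.
Posterior: Beta(α+k, β+n−k) = Beta(4.9+3, 1.7+18) = Beta(7.9, 19.7).
Var = αβ/((α+β)²(α+β+1)) = 7.9·19.7/(27.6²·28.6) = 0.00714347; SD = √0.00714347 = 0.0845.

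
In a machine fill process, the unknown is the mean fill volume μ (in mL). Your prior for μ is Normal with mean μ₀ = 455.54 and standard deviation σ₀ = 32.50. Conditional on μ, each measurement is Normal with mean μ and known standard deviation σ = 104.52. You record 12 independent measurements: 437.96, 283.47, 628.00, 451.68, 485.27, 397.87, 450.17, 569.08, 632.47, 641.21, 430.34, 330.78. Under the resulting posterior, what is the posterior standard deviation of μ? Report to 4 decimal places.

22.1122

For Normal data with known variance σ², a Normal(μ₀, σ₀²) prior on μ is conjugate. Posterior precision = 1/σ₀² + n/σ²; posterior mean is the precision-weighted average of μ₀ and x̄.
σ₀² = 32.50² = 1056.25, σ² = 104.52² = 10924.4304; σ² + n·σ₀² = 10924.4304 + 12·1056.25 = 23599.4304.
Posterior precision = 1/σ₀² + n/σ² = 1/1056.25 + 12/10924.4304 = (σ² + n·σ₀²)/(σ₀²σ²) = 23599.4304/(1056.25·10924.4304); posterior variance σₙ² = σ₀²σ²/(σ² + n·σ₀²) = 1056.25·10924.4304/23599.4304 = 488.949496.
Posterior SD = √σₙ² = √(1056.25·10924.4304/23599.4304) = 22.1122.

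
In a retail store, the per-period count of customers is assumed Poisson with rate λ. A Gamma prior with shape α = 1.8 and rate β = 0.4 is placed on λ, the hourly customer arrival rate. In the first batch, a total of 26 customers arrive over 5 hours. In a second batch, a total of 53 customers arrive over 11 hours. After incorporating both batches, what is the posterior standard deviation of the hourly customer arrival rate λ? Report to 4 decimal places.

With a Gamma(shape α, rate β) prior, the Poisson likelihood is conjugate: the posterior is Gamma(α + ΣXᵢ, β + n).
After batch 1: Gamma(α+S, β+n) = Gamma(1.8+26, 0.4+5) = Gamma(27.8, 5.4).
After batch 2: Gamma(α+S, β+n) = Gamma(27.8+53, 5.4+11) = Gamma(80.8, 16.4).
SD = √α/β = √80.8/16.4 = 0.5481.

0.5481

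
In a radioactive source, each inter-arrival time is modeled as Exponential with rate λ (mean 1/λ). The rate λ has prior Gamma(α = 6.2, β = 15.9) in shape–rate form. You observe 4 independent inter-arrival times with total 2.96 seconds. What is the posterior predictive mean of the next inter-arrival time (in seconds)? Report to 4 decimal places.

With a Gamma(shape α, rate β) prior on the exponential rate λ, the posterior after n observations with total T = Σxᵢ is Gamma(α+n, β+T).
Posterior: Gamma(6.2+4, 15.9+2.96) = Gamma(10.2, 18.86).
The predictive distribution for the next observation is Lomax; its mean is β/(α−1) = 18.86/9.2 = 2.0500.

2.0500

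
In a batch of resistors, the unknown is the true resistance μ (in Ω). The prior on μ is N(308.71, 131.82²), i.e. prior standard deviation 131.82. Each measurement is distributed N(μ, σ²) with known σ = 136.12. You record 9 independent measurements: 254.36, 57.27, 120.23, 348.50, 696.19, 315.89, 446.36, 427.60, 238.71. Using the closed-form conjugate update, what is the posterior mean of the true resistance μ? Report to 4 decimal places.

321.2985

For Normal data with known variance σ², a Normal(μ₀, σ₀²) prior on μ is conjugate. Posterior precision = 1/σ₀² + n/σ²; posterior mean is the precision-weighted average of μ₀ and x̄.
Σxᵢ = 254.36 + 57.27 + 120.23 + 348.50 + 696.19 + 315.89 + 446.36 + 427.60 + 238.71 = 2905.11, so n·x̄ = 2905.11.
σ₀² = 131.82² = 17376.5124, σ² = 136.12² = 18528.6544; σ² + n·σ₀² = 18528.6544 + 9·17376.5124 = 174917.266.
Posterior mean = (μ₀/σ₀² + n·x̄/σ²)/(1/σ₀² + n/σ²) = (σ²·μ₀ + σ₀²·n·x̄)/(σ² + n·σ₀²) = (18528.6544·308.71 + 17376.5124·2905.11)/174917.266 = 56200660.838188/174917.266 = 321.2985.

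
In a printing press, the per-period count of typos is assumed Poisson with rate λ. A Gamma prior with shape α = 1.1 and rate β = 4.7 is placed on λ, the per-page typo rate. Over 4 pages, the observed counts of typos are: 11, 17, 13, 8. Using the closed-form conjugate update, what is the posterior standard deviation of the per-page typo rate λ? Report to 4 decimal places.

0.8136

With a Gamma(shape α, rate β) prior, the Poisson likelihood is conjugate: the posterior is Gamma(α + ΣXᵢ, β + n).
Sum of counts S = 49 over n = 4 pages.
Posterior: Gamma(α+S, β+n) = Gamma(1.1+49, 4.7+4) = Gamma(50.1, 8.7).
SD = √α/β = √50.1/8.7 = 0.8136.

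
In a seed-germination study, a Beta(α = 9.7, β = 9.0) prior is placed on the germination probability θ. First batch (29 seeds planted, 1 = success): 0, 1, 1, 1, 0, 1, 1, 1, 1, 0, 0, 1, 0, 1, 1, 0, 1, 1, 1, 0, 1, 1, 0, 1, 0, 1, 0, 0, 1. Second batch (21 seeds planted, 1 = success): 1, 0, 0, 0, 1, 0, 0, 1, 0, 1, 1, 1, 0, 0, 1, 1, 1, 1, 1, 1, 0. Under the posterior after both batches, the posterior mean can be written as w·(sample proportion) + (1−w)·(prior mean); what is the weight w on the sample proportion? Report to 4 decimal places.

The Beta prior is conjugate to a Binomial/Bernoulli likelihood; the update adds successes to α and failures to β.
Total number of seeds planted: n = 29 + 21 = 50.
Posterior mean = (α₀+k)/(α₀+β₀+n) = [n/(α₀+β₀+n)]·(k/n) + [(α₀+β₀)/(α₀+β₀+n)]·α₀/(α₀+β₀), so only n and the prior enter the weight.
The weight on the data is w = n/(α₀+β₀+n) = 50/(9.7+9.0+50) = 50/68.7 = 0.7278.

0.7278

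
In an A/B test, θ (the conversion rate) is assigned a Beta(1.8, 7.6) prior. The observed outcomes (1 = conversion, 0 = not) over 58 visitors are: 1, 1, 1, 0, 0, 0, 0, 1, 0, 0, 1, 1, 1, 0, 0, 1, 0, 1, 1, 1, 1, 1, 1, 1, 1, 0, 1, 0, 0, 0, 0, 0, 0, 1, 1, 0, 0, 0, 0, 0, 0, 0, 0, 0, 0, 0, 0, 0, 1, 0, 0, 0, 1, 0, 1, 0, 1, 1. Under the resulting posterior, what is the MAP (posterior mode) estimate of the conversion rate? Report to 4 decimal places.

0.3792

The Beta prior is conjugate to a Binomial/Bernoulli likelihood; the update adds successes to α and failures to β.
Posterior: Beta(α+k, β+n−k) = Beta(1.8+24, 7.6+34) = Beta(25.8, 41.6).
Mode of Beta(a,b) for a,b>1 is (a−1)/(a+b−2) = 24.8/65.4 = 0.3792.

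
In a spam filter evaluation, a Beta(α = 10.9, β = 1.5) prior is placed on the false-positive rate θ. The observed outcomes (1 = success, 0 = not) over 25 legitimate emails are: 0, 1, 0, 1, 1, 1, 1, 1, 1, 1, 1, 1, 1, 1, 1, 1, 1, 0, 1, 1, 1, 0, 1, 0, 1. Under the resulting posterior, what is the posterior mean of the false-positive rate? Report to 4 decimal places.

The Beta prior is conjugate to a Binomial/Bernoulli likelihood; the update adds successes to α and failures to β.
Posterior: Beta(α+k, β+n−k) = Beta(10.9+20, 1.5+5) = Beta(30.9, 6.5).
Posterior mean = α/(α+β) = 30.9/37.4 = 0.8262.

0.8262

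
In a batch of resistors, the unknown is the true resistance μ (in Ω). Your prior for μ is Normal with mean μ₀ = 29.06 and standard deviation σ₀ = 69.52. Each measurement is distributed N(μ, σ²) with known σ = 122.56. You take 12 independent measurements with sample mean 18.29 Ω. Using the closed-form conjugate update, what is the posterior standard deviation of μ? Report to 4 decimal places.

For Normal data with known variance σ², a Normal(μ₀, σ₀²) prior on μ is conjugate. Posterior precision = 1/σ₀² + n/σ²; posterior mean is the precision-weighted average of μ₀ and x̄.
σ₀² = 69.52² = 4833.0304, σ² = 122.56² = 15020.9536; σ² + n·σ₀² = 15020.9536 + 12·4833.0304 = 73017.3184.
Posterior precision = 1/σ₀² + n/σ² = 1/4833.0304 + 12/15020.9536 = (σ² + n·σ₀²)/(σ₀²σ²) = 73017.3184/(4833.0304·15020.9536); posterior variance σₙ² = σ₀²σ²/(σ² + n·σ₀²) = 4833.0304·15020.9536/73017.3184 = 994.239818.
Posterior SD = √σₙ² = √(4833.0304·15020.9536/73017.3184) = 31.5316.

31.5316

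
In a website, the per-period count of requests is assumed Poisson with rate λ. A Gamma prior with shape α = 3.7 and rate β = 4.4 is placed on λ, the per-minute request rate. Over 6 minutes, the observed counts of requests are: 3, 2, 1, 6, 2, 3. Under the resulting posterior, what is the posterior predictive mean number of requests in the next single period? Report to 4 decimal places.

With a Gamma(shape α, rate β) prior, the Poisson likelihood is conjugate: the posterior is Gamma(α + ΣXᵢ, β + n).
Sum of counts S = 17 over n = 6 minutes.
Posterior: Gamma(α+S, β+n) = Gamma(3.7+17, 4.4+6) = Gamma(20.7, 10.4).
The predictive distribution for one future period is NegBinom with mean α/β = 1.9904.

1.9904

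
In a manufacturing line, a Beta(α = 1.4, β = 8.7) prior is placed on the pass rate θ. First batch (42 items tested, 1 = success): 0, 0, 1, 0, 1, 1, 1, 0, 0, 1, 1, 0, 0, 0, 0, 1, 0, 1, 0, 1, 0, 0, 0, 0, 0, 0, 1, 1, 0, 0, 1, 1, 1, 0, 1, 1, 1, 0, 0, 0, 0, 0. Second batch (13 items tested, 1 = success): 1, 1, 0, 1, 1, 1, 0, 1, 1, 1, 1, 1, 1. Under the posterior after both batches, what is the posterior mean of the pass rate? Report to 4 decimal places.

0.4516

The Beta prior is conjugate to a Binomial/Bernoulli likelihood; the update adds successes to α and failures to β.
After batch 1: Beta(1.4+17, 8.7+25) = Beta(18.4, 33.7).
After batch 2: Beta(18.4+11, 33.7+2) = Beta(29.4, 35.7).
Posterior mean = α/(α+β) = 29.4/65.1 = 0.4516.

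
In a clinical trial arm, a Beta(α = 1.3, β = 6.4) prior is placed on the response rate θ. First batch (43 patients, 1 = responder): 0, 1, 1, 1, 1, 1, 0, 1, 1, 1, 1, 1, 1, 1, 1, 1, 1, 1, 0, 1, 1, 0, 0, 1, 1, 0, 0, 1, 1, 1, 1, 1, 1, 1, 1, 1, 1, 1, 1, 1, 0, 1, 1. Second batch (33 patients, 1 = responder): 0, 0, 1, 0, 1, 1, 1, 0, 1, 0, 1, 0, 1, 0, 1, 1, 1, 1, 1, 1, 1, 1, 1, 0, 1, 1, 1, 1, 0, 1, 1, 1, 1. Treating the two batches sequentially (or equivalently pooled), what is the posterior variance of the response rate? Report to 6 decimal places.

The Beta prior is conjugate to a Binomial/Bernoulli likelihood; the update adds successes to α and failures to β.
After batch 1: Beta(1.3+35, 6.4+8) = Beta(36.3, 14.4).
After batch 2: Beta(36.3+24, 14.4+9) = Beta(60.3, 23.4).
Var = αβ/((α+β)²(α+β+1)) = 60.3·23.4/(83.7²·84.7) = 0.002378.

0.002378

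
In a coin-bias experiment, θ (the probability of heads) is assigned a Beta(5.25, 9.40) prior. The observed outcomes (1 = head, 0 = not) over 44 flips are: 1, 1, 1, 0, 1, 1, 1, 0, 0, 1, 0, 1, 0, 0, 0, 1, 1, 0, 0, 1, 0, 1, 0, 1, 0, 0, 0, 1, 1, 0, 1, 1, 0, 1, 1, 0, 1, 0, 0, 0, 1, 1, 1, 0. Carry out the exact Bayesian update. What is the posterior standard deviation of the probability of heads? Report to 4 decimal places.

0.0647

The Beta prior is conjugate to a Binomial/Bernoulli likelihood; the update adds successes to α and failures to β.
Posterior: Beta(α+k, β+n−k) = Beta(5.25+23, 9.40+21) = Beta(28.25, 30.40).
Var = αβ/((α+β)²(α+β+1)) = 28.25·30.40/(58.65²·59.65) = 0.00418548; SD = √0.00418548 = 0.0647.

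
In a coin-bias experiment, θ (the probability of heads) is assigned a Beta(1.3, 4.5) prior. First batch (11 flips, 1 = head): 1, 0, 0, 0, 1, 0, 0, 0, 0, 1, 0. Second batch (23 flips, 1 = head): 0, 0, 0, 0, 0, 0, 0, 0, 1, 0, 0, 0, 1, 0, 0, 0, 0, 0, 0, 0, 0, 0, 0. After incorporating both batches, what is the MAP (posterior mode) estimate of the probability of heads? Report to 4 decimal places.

The Beta prior is conjugate to a Binomial/Bernoulli likelihood; the update adds successes to α and failures to β.
After batch 1: Beta(1.3+3, 4.5+8) = Beta(4.3, 12.5).
After batch 2: Beta(4.3+2, 12.5+21) = Beta(6.3, 33.5).
Mode of Beta(a,b) for a,b>1 is (a−1)/(a+b−2) = 5.3/37.8 = 0.1402.

0.1402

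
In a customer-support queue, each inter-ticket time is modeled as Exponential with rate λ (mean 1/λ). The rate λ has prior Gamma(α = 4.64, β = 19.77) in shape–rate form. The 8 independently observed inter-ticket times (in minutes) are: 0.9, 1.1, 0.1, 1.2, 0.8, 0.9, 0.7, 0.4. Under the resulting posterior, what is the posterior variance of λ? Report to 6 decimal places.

With a Gamma(shape α, rate β) prior on the exponential rate λ, the posterior after n observations with total T = Σxᵢ is Gamma(α+n, β+T).
Sum of observations T = 6.1 minutes; n = 8.
Posterior: Gamma(4.64+8, 19.77+6.1) = Gamma(12.64, 25.87).
Var = α/β² = 0.018887.

0.018887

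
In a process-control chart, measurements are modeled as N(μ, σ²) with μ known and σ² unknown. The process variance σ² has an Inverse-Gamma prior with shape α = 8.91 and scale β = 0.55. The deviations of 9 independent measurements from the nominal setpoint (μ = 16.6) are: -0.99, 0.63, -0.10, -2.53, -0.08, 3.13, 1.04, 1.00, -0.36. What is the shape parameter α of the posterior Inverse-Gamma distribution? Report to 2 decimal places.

With known mean μ and an Inverse-Gamma(α, β) prior on σ², the Normal likelihood is conjugate: posterior is Inv-Gamma(α + n/2, β + Σ(xᵢ−μ)²/2).
Σ(xᵢ−μ)² = (-0.99)² + (0.63)² + (-0.10)² + (-2.53)² + (-0.08)² + (3.13)² + (1.04)² + (1.00)² + (-0.36)² = 19.8024.
Posterior: Inv-Gamma(8.91 + 9/2, 0.55 + 19.8024/2) = Inv-Gamma(13.41, 10.45120).
Posterior α = 13.41.

13.41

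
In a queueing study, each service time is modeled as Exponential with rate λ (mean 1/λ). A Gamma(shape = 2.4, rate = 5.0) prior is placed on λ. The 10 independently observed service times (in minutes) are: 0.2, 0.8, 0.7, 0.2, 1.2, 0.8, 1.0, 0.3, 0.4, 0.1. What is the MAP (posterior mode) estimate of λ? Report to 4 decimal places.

1.0654

With a Gamma(shape α, rate β) prior on the exponential rate λ, the posterior after n observations with total T = Σxᵢ is Gamma(α+n, β+T).
Sum of observations T = 5.7 minutes; n = 10.
Posterior: Gamma(2.4+10, 5.0+5.7) = Gamma(12.4, 10.7).
Mode = (α−1)/β = 1.0654.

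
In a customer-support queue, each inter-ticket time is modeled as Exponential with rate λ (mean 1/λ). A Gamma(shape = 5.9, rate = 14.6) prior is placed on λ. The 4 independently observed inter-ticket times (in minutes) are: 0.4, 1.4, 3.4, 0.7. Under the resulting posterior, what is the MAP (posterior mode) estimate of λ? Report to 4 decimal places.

With a Gamma(shape α, rate β) prior on the exponential rate λ, the posterior after n observations with total T = Σxᵢ is Gamma(α+n, β+T).
Sum of observations T = 5.9 minutes; n = 4.
Posterior: Gamma(5.9+4, 14.6+5.9) = Gamma(9.9, 20.5).
Mode = (α−1)/β = 0.4341.

0.4341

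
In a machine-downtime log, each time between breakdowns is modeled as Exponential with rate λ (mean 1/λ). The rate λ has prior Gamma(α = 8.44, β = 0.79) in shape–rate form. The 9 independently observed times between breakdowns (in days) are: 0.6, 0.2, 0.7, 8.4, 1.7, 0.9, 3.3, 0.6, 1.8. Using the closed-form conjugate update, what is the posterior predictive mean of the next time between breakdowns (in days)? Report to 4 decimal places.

1.1551

With a Gamma(shape α, rate β) prior on the exponential rate λ, the posterior after n observations with total T = Σxᵢ is Gamma(α+n, β+T).
Sum of observations T = 18.2 days; n = 9.
Posterior: Gamma(8.44+9, 0.79+18.2) = Gamma(17.44, 18.99).
The predictive distribution for the next observation is Lomax; its mean is β/(α−1) = 18.99/16.44 = 1.1551.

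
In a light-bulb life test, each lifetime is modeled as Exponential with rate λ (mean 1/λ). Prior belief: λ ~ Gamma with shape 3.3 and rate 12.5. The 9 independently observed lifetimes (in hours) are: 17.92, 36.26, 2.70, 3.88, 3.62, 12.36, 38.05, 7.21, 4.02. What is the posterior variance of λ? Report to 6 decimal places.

With a Gamma(shape α, rate β) prior on the exponential rate λ, the posterior after n observations with total T = Σxᵢ is Gamma(α+n, β+T).
Sum of observations T = 126.02 hours; n = 9.
Posterior: Gamma(3.3+9, 12.5+126.02) = Gamma(12.3, 138.52).
Var = α/β² = 0.000641.

0.000641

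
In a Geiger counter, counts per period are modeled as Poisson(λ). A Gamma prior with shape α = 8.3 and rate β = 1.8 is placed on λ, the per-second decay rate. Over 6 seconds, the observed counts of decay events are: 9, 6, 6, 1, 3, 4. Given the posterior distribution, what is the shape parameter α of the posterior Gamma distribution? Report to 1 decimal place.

With a Gamma(shape α, rate β) prior, the Poisson likelihood is conjugate: the posterior is Gamma(α + ΣXᵢ, β + n).
Sum of counts S = 29 over n = 6 seconds.
Posterior: Gamma(α+S, β+n) = Gamma(8.3+29, 1.8+6) = Gamma(37.3, 7.8).
Posterior α = 37.3.

37.3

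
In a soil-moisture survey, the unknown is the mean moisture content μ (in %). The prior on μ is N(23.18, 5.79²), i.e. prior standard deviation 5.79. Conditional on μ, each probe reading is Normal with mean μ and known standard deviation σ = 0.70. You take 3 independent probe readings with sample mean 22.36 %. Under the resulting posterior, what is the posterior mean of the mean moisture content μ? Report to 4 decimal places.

22.3640

For Normal data with known variance σ², a Normal(μ₀, σ₀²) prior on μ is conjugate. Posterior precision = 1/σ₀² + n/σ²; posterior mean is the precision-weighted average of μ₀ and x̄.
n·x̄ = 3·22.36 = 67.08.
σ₀² = 5.79² = 33.5241, σ² = 0.70² = 0.49; σ² + n·σ₀² = 0.49 + 3·33.5241 = 101.0623.
Posterior mean = (μ₀/σ₀² + n·x̄/σ²)/(1/σ₀² + n/σ²) = (σ²·μ₀ + σ₀²·n·x̄)/(σ² + n·σ₀²) = (0.49·23.18 + 33.5241·67.08)/101.0623 = 2260.154828/101.0623 = 22.3640.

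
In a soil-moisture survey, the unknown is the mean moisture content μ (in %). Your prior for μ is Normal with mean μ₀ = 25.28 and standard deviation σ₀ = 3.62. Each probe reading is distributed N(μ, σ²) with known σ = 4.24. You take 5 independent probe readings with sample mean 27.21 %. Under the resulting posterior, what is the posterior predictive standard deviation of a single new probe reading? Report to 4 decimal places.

For Normal data with known variance σ², a Normal(μ₀, σ₀²) prior on μ is conjugate. Posterior precision = 1/σ₀² + n/σ²; posterior mean is the precision-weighted average of μ₀ and x̄.
σ₀² = 3.62² = 13.1044, σ² = 4.24² = 17.9776; σ² + n·σ₀² = 17.9776 + 5·13.1044 = 83.4996.
Posterior precision = 1/σ₀² + n/σ² = 1/13.1044 + 5/17.9776 = (σ² + n·σ₀²)/(σ₀²σ²) = 83.4996/(13.1044·17.9776); posterior variance σₙ² = σ₀²σ²/(σ² + n·σ₀²) = 13.1044·17.9776/83.4996 = 2.821399.
Predictive variance for one new observation = σₙ² + σ² = 13.1044·17.9776/83.4996 + 17.9776 = σ²·(σ₀² + 83.4996)/83.4996 = 17.9776·96.604/83.4996 = 20.798999; SD = √(17.9776·96.604/83.4996) = 4.5606.

4.5606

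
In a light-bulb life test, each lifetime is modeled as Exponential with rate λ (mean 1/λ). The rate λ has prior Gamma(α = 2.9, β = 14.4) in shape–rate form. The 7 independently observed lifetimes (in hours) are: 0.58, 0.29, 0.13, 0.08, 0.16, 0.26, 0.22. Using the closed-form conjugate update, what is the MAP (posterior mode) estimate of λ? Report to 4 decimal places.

With a Gamma(shape α, rate β) prior on the exponential rate λ, the posterior after n observations with total T = Σxᵢ is Gamma(α+n, β+T).
Sum of observations T = 1.72 hours; n = 7.
Posterior: Gamma(2.9+7, 14.4+1.72) = Gamma(9.9, 16.12).
Mode = (α−1)/β = 0.5521.

0.5521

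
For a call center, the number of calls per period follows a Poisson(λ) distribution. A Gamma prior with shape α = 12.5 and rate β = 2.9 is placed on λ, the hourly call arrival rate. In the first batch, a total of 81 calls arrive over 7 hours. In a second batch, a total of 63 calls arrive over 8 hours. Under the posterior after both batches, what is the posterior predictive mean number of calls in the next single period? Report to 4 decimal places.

With a Gamma(shape α, rate β) prior, the Poisson likelihood is conjugate: the posterior is Gamma(α + ΣXᵢ, β + n).
After batch 1: Gamma(α+S, β+n) = Gamma(12.5+81, 2.9+7) = Gamma(93.5, 9.9).
After batch 2: Gamma(α+S, β+n) = Gamma(93.5+63, 9.9+8) = Gamma(156.5, 17.9).
The predictive distribution for one future period is NegBinom with mean α/β = 8.7430.

8.7430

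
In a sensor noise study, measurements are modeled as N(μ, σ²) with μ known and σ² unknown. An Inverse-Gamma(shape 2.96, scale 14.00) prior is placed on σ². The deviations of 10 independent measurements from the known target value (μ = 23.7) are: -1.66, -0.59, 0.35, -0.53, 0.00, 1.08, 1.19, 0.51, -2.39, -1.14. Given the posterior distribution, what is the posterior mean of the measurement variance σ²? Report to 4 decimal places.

2.9714

With known mean μ and an Inverse-Gamma(α, β) prior on σ², the Normal likelihood is conjugate: posterior is Inv-Gamma(α + n/2, β + Σ(xᵢ−μ)²/2).
Σ(xᵢ−μ)² = (-1.66)² + (-0.59)² + (0.35)² + (-0.53)² + (0.00)² + (1.08)² + (1.19)² + (0.51)² + (-2.39)² + (-1.14)² = 13.3614.
Posterior: Inv-Gamma(2.96 + 10/2, 14.00 + 13.3614/2) = Inv-Gamma(7.96, 20.68070).
E[σ²|data] = β/(α−1) = 20.68070/6.96 = 2.9714.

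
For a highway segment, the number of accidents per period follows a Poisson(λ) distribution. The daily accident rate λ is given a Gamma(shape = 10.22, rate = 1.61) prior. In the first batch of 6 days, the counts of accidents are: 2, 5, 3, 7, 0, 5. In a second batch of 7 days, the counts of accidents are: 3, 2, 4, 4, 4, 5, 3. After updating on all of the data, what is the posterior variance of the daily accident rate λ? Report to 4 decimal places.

With a Gamma(shape α, rate β) prior, the Poisson likelihood is conjugate: the posterior is Gamma(α + ΣXᵢ, β + n).
Batch 1: sum of counts S = 22 over n = 6 days.
After batch 1: Gamma(α+S, β+n) = Gamma(10.22+22, 1.61+6) = Gamma(32.22, 7.61).
Batch 2: sum of counts S = 25 over n = 7 days.
After batch 2: Gamma(α+S, β+n) = Gamma(32.22+25, 7.61+7) = Gamma(57.22, 14.61).
Var = α/β² = 57.22/14.61² = 0.2681.

0.2681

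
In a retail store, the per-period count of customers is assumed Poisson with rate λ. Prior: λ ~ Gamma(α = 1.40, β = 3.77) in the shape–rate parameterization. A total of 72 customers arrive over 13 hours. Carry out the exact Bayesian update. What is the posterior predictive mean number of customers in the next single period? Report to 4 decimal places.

4.3769

With a Gamma(shape α, rate β) prior, the Poisson likelihood is conjugate: the posterior is Gamma(α + ΣXᵢ, β + n).
Posterior: Gamma(α+S, β+n) = Gamma(1.40+72, 3.77+13) = Gamma(73.40, 16.77).
The predictive distribution for one future period is NegBinom with mean α/β = 4.3769.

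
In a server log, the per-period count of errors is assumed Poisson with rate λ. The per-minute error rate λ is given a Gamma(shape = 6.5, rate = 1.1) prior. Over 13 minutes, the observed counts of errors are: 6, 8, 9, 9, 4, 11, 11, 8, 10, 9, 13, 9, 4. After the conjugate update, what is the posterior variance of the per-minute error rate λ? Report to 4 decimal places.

With a Gamma(shape α, rate β) prior, the Poisson likelihood is conjugate: the posterior is Gamma(α + ΣXᵢ, β + n).
Sum of counts S = 111 over n = 13 minutes.
Posterior: Gamma(α+S, β+n) = Gamma(6.5+111, 1.1+13) = Gamma(117.5, 14.1).
Var = α/β² = 117.5/14.1² = 0.5910.

0.5910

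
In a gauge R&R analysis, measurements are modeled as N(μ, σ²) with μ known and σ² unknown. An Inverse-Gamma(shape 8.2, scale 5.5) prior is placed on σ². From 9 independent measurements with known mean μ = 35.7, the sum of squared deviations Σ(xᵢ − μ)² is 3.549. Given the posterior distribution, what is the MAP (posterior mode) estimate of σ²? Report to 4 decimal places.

With known mean μ and an Inverse-Gamma(α, β) prior on σ², the Normal likelihood is conjugate: posterior is Inv-Gamma(α + n/2, β + Σ(xᵢ−μ)²/2).
Posterior: Inv-Gamma(8.2 + 9/2, 5.5 + 3.549/2) = Inv-Gamma(12.70, 7.2745).
Mode = β/(α+1) = 7.2745/13.70 = 0.5310.

0.5310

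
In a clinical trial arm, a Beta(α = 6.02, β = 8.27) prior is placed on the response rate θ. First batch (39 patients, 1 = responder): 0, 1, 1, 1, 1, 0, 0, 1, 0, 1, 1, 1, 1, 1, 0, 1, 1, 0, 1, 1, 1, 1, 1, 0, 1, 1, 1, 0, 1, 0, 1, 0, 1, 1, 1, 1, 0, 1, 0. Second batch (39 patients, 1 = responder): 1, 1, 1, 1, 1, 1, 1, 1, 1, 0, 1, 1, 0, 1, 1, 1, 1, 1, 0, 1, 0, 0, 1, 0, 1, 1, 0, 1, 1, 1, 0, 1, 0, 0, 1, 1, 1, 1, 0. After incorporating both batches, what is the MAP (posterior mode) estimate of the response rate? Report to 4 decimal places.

The Beta prior is conjugate to a Binomial/Bernoulli likelihood; the update adds successes to α and failures to β.
After batch 1: Beta(6.02+27, 8.27+12) = Beta(33.02, 20.27).
After batch 2: Beta(33.02+28, 20.27+11) = Beta(61.02, 31.27).
Mode of Beta(a,b) for a,b>1 is (a−1)/(a+b−2) = 60.02/90.29 = 0.6647.

0.6647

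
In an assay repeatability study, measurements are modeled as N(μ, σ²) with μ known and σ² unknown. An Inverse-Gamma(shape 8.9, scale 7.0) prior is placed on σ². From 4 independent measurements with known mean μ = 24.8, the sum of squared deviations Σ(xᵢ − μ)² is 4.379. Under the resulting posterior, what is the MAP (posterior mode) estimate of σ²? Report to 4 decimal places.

With known mean μ and an Inverse-Gamma(α, β) prior on σ², the Normal likelihood is conjugate: posterior is Inv-Gamma(α + n/2, β + Σ(xᵢ−μ)²/2).
Posterior: Inv-Gamma(8.9 + 4/2, 7.0 + 4.379/2) = Inv-Gamma(10.90, 9.1895).
Mode = β/(α+1) = 9.1895/11.90 = 0.7722.

0.7722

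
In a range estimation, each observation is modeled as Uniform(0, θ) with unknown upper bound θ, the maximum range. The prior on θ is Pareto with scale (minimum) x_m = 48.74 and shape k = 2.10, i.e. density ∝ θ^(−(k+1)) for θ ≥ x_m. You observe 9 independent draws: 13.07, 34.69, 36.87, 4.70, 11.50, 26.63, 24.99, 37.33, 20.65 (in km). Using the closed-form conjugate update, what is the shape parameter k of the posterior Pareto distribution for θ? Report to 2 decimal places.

A Pareto(scale x_m, shape k) prior on the upper bound θ of Uniform(0, θ) is conjugate: posterior is Pareto(max(x_m, max xᵢ), k + n).
Sample maximum = 37.33; prior scale x_m = 48.74 → posterior scale = max = 48.74.
Posterior shape = 2.10 + 9 = 11.10.
Posterior shape k = 11.10.

11.10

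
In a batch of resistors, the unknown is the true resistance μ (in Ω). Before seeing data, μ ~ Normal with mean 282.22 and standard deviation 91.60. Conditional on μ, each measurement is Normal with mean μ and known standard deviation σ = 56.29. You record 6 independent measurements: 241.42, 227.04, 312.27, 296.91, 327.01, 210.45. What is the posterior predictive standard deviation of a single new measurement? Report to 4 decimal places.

For Normal data with known variance σ², a Normal(μ₀, σ₀²) prior on μ is conjugate. Posterior precision = 1/σ₀² + n/σ²; posterior mean is the precision-weighted average of μ₀ and x̄.
σ₀² = 91.60² = 8390.56, σ² = 56.29² = 3168.5641; σ² + n·σ₀² = 3168.5641 + 6·8390.56 = 53511.9241.
Posterior precision = 1/σ₀² + n/σ² = 1/8390.56 + 6/3168.5641 = (σ² + n·σ₀²)/(σ₀²σ²) = 53511.9241/(8390.56·3168.5641); posterior variance σₙ² = σ₀²σ²/(σ² + n·σ₀²) = 8390.56·3168.5641/53511.9241 = 496.824355.
Predictive variance for one new observation = σₙ² + σ² = 8390.56·3168.5641/53511.9241 + 3168.5641 = σ²·(σ₀² + 53511.9241)/53511.9241 = 3168.5641·61902.4841/53511.9241 = 3665.388455; SD = √(3168.5641·61902.4841/53511.9241) = 60.5425.

60.5425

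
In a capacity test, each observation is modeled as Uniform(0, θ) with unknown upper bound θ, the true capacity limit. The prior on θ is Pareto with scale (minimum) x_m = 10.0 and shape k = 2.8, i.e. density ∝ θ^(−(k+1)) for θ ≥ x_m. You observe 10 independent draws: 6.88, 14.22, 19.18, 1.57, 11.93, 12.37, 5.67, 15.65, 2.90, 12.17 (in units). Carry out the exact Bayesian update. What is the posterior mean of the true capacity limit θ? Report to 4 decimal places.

20.8054

A Pareto(scale x_m, shape k) prior on the upper bound θ of Uniform(0, θ) is conjugate: posterior is Pareto(max(x_m, max xᵢ), k + n).
Sample maximum = 19.18; prior scale x_m = 10.0 → posterior scale = max = 19.18.
Posterior shape = 2.8 + 10 = 12.8.
E[θ|data] = k·x_m/(k−1) = 12.8·19.18/11.8 = 20.8054.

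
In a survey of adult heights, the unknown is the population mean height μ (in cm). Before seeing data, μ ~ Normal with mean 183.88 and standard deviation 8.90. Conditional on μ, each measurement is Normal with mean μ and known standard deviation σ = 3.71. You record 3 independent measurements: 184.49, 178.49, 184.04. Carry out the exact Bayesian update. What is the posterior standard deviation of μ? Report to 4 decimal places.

For Normal data with known variance σ², a Normal(μ₀, σ₀²) prior on μ is conjugate. Posterior precision = 1/σ₀² + n/σ²; posterior mean is the precision-weighted average of μ₀ and x̄.
σ₀² = 8.90² = 79.21, σ² = 3.71² = 13.7641; σ² + n·σ₀² = 13.7641 + 3·79.21 = 251.3941.
Posterior precision = 1/σ₀² + n/σ² = 1/79.21 + 3/13.7641 = (σ² + n·σ₀²)/(σ₀²σ²) = 251.3941/(79.21·13.7641); posterior variance σₙ² = σ₀²σ²/(σ² + n·σ₀²) = 79.21·13.7641/251.3941 = 4.336834.
Posterior SD = √σₙ² = √(79.21·13.7641/251.3941) = 2.0825.

2.0825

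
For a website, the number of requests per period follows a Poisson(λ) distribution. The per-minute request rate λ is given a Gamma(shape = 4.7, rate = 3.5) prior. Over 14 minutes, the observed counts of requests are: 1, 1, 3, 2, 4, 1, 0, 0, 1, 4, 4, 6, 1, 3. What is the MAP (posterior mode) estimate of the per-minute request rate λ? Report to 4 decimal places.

With a Gamma(shape α, rate β) prior, the Poisson likelihood is conjugate: the posterior is Gamma(α + ΣXᵢ, β + n).
Sum of counts S = 31 over n = 14 minutes.
Posterior: Gamma(α+S, β+n) = Gamma(4.7+31, 3.5+14) = Gamma(35.7, 17.5).
Mode of Gamma(α,β) for α≥1 is (α−1)/β = 34.7/17.5 = 1.9829.

1.9829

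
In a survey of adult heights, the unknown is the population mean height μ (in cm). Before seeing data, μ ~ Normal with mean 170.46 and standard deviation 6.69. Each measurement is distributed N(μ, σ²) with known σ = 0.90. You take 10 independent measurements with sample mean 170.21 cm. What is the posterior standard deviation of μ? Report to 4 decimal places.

For Normal data with known variance σ², a Normal(μ₀, σ₀²) prior on μ is conjugate. Posterior precision = 1/σ₀² + n/σ²; posterior mean is the precision-weighted average of μ₀ and x̄.
σ₀² = 6.69² = 44.7561, σ² = 0.90² = 0.81; σ² + n·σ₀² = 0.81 + 10·44.7561 = 448.371.
Posterior precision = 1/σ₀² + n/σ² = 1/44.7561 + 10/0.81 = (σ² + n·σ₀²)/(σ₀²σ²) = 448.371/(44.7561·0.81); posterior variance σₙ² = σ₀²σ²/(σ² + n·σ₀²) = 44.7561·0.81/448.371 = 0.080854.
Posterior SD = √σₙ² = √(44.7561·0.81/448.371) = 0.2843.

0.2843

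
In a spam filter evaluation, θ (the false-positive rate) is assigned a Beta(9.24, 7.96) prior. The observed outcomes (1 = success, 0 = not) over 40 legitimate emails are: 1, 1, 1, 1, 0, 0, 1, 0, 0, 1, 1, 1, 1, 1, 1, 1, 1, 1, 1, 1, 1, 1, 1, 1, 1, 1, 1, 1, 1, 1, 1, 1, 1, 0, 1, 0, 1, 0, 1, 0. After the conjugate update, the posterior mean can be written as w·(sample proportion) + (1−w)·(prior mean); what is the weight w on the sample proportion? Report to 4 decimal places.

The Beta prior is conjugate to a Binomial/Bernoulli likelihood; the update adds successes to α and failures to β.
Posterior mean = (α₀+k)/(α₀+β₀+n) = [n/(α₀+β₀+n)]·(k/n) + [(α₀+β₀)/(α₀+β₀+n)]·α₀/(α₀+β₀), so only n and the prior enter the weight.
The weight on the data is w = n/(α₀+β₀+n) = 40/(9.24+7.96+40) = 40/57.20 = 0.6993.

0.6993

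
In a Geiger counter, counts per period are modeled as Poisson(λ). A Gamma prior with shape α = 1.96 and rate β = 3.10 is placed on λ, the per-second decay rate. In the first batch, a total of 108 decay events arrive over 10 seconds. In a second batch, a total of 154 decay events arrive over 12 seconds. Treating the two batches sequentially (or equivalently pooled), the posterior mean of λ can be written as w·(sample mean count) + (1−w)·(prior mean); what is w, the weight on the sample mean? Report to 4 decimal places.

With a Gamma(shape α, rate β) prior, the Poisson likelihood is conjugate: the posterior is Gamma(α + ΣXᵢ, β + n).
Total number of seconds: n = 10 + 12 = 22.
Posterior mean = (α₀+S)/(β₀+n) = [n/(β₀+n)]·(S/n) + [β₀/(β₀+n)]·(α₀/β₀), so only n and β₀ enter the weight.
Weight on data w = n/(β₀+n) = 22/(3.10+22) = 22/25.10 = 0.8765.

0.8765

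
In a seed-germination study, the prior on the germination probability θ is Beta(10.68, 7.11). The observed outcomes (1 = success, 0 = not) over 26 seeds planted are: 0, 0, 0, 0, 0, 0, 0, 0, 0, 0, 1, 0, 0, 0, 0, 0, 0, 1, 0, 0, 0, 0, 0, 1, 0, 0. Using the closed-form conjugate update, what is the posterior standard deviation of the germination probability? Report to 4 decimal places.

The Beta prior is conjugate to a Binomial/Bernoulli likelihood; the update adds successes to α and failures to β.
Posterior: Beta(α+k, β+n−k) = Beta(10.68+3, 7.11+23) = Beta(13.68, 30.11).
Var = αβ/((α+β)²(α+β+1)) = 13.68·30.11/(43.79²·44.79) = 0.00479585; SD = √0.00479585 = 0.0693.

0.0693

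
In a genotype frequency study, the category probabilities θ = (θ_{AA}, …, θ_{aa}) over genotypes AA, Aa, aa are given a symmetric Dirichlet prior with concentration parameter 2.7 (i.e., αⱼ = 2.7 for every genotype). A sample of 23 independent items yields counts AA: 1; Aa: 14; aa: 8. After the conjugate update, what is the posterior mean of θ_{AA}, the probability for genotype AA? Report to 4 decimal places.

0.1190

The Dirichlet prior is conjugate to the Multinomial likelihood: each posterior αⱼ = prior αⱼ + observed count nⱼ.
Posterior concentration: (3.7, 16.7, 10.7), total = 31.1.
E[θ_{AA}|data] = α_{AA}/Σα = 3.7/31.1 = 0.1190.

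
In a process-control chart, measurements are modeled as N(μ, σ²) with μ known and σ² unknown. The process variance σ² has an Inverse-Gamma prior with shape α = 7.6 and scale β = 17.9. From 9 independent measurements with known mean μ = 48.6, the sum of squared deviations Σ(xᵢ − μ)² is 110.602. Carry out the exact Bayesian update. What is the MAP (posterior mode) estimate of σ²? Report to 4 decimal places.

5.5879

With known mean μ and an Inverse-Gamma(α, β) prior on σ², the Normal likelihood is conjugate: posterior is Inv-Gamma(α + n/2, β + Σ(xᵢ−μ)²/2).
Posterior: Inv-Gamma(7.6 + 9/2, 17.9 + 110.602/2) = Inv-Gamma(12.10, 73.2010).
Mode = β/(α+1) = 73.2010/13.10 = 5.5879.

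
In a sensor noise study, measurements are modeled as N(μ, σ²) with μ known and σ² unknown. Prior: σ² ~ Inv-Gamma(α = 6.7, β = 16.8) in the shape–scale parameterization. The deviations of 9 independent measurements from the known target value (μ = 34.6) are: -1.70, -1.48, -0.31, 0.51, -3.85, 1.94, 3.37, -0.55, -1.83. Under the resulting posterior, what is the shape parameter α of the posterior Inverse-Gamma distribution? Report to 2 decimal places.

11.20

With known mean μ and an Inverse-Gamma(α, β) prior on σ², the Normal likelihood is conjugate: posterior is Inv-Gamma(α + n/2, β + Σ(xᵢ−μ)²/2).
Σ(xᵢ−μ)² = (-1.70)² + (-1.48)² + (-0.31)² + (0.51)² + (-3.85)² + (1.94)² + (3.37)² + (-0.55)² + (-1.83)² = 39.0310.
Posterior: Inv-Gamma(6.7 + 9/2, 16.8 + 39.0310/2) = Inv-Gamma(11.20, 36.31550).
Posterior α = 11.20.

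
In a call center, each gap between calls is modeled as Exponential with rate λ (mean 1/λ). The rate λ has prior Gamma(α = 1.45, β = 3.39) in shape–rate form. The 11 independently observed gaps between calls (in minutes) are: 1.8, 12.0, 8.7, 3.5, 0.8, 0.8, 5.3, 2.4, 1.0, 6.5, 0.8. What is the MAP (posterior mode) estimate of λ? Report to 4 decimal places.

With a Gamma(shape α, rate β) prior on the exponential rate λ, the posterior after n observations with total T = Σxᵢ is Gamma(α+n, β+T).
Sum of observations T = 43.6 minutes; n = 11.
Posterior: Gamma(1.45+11, 3.39+43.6) = Gamma(12.45, 46.99).
Mode = (α−1)/β = 0.2437.

0.2437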